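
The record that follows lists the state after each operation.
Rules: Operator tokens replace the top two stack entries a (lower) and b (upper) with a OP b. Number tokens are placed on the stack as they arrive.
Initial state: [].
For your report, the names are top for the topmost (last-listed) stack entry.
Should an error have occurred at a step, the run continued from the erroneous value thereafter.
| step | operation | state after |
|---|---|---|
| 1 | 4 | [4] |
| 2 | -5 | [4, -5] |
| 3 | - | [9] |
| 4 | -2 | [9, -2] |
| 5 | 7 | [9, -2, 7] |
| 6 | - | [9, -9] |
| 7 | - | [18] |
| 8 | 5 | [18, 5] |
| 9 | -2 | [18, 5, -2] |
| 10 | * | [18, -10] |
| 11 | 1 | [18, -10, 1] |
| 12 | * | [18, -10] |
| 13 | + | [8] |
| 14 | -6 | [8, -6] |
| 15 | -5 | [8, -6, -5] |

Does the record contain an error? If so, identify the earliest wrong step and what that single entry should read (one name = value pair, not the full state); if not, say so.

no error

Recomputing the run from the initial state:
step 1: [4]
step 2: [4, -5]
step 3: [9]
step 4: [9, -2]
step 5: [9, -2, 7]
step 6: [9, -9]
step 7: [18]
step 8: [18, 5]
step 9: [18, 5, -2]
step 10: [18, -10]
step 11: [18, -10, 1]
step 12: [18, -10]
step 13: [8]
step 14: [8, -6]
step 15: [8, -6, -5]
This matches the record at every step.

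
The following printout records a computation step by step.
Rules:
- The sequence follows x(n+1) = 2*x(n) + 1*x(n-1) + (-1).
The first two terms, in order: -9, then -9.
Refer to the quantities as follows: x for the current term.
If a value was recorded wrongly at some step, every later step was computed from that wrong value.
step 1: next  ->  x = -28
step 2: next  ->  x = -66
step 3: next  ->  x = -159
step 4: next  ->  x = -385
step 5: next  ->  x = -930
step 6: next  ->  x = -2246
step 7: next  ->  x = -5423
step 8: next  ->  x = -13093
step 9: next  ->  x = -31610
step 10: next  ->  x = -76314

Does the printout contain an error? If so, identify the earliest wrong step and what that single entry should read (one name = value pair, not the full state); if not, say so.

step 3, x = -161

Recomputing the run from the initial state:
step 1: x = -28
step 2: x = -66
step 3: x = -161
step 4: x = -389
step 5: x = -940
step 6: x = -2270
step 7: x = -5481
step 8: x = -13233
step 9: x = -31948
step 10: x = -77130
The first disagreement with the printout is at step 3, where the value should be x = -161.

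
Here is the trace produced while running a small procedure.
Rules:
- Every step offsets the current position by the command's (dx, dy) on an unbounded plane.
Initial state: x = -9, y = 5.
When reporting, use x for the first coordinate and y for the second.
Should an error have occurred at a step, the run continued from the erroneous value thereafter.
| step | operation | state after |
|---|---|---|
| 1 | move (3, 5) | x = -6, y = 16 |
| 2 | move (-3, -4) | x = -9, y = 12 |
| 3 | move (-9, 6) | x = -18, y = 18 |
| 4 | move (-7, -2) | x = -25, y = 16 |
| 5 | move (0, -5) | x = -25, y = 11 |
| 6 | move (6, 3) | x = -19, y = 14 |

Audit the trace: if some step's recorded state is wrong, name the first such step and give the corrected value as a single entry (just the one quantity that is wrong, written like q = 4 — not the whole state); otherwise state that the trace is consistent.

step 1: x = -9 + (3) = -6, y = 5 + (5) = 10 -> not what was recorded
Conclusion: step 1 carries the first error; the entry should be y = 10.

step 1, y = 10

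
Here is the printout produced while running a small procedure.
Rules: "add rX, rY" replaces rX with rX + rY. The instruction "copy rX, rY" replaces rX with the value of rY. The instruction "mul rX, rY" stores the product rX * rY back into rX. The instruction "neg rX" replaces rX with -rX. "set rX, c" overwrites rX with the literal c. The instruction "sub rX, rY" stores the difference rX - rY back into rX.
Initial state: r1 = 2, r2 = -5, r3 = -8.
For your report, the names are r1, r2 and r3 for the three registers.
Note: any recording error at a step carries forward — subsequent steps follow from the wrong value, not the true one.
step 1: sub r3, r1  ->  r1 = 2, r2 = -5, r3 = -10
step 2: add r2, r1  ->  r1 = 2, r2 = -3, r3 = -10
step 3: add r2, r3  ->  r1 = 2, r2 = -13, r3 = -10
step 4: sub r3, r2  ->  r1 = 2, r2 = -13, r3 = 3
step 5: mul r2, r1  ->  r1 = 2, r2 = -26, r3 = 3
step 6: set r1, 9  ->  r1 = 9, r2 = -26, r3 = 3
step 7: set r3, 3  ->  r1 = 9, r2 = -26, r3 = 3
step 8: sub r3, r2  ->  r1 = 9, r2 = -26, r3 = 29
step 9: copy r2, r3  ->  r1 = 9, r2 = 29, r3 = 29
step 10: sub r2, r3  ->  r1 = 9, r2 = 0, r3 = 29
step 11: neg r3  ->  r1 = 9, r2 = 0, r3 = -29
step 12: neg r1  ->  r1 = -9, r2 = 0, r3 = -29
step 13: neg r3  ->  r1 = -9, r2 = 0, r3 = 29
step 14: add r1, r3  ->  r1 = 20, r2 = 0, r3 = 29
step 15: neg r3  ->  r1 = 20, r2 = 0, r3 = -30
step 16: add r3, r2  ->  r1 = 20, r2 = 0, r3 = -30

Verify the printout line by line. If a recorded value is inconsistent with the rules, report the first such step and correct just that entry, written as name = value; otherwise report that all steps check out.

Recomputing the run from the initial state:
step 1: r1 = 2, r2 = -5, r3 = -10
step 2: r1 = 2, r2 = -3, r3 = -10
step 3: r1 = 2, r2 = -13, r3 = -10
step 4: r1 = 2, r2 = -13, r3 = 3
step 5: r1 = 2, r2 = -26, r3 = 3
step 6: r1 = 9, r2 = -26, r3 = 3
step 7: r1 = 9, r2 = -26, r3 = 3
step 8: r1 = 9, r2 = -26, r3 = 29
step 9: r1 = 9, r2 = 29, r3 = 29
step 10: r1 = 9, r2 = 0, r3 = 29
step 11: r1 = 9, r2 = 0, r3 = -29
step 12: r1 = -9, r2 = 0, r3 = -29
step 13: r1 = -9, r2 = 0, r3 = 29
step 14: r1 = 20, r2 = 0, r3 = 29
step 15: r1 = 20, r2 = 0, r3 = -29
step 16: r1 = 20, r2 = 0, r3 = -29
The first disagreement with the printout is at step 15, where the value should be r3 = -29.

step 15, r3 = -29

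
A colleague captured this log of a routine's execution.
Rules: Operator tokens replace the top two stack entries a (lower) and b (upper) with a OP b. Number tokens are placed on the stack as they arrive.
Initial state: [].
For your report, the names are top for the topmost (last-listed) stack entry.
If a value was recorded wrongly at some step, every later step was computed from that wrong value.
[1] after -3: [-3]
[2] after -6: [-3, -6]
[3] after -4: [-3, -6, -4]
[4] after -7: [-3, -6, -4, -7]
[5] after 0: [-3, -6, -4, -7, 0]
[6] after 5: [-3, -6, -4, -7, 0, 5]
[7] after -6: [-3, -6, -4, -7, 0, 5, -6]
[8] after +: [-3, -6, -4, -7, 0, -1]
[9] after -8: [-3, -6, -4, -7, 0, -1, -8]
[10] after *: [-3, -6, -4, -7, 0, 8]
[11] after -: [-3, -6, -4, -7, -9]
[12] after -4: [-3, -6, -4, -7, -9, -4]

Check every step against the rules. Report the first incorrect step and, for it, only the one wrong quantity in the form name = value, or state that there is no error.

step 11, top = -8

Step 1: push -3: top = -3 — confirmed correct.
Step 2: push -6: top = -6 — confirmed correct.
Step 3: push -4: top = -4 — confirmed correct.
Step 4: push -7: top = -7 — checks out.
Step 5: push 0: top = 0 — no discrepancy.
Step 6: push 5: top = 5 — matches.
Step 7: push -6: top = -6 — agrees with the log.
Step 8: 5 + -6 = -1 — verified.
Step 9: push -8: top = -8 — consistent with the log.
Step 10: -1 * -8 = 8 — matches.
Step 11: 0 - 8 = -8 — first mismatch against the log.
So the first discrepancy is step 11, where the right value is top = -8.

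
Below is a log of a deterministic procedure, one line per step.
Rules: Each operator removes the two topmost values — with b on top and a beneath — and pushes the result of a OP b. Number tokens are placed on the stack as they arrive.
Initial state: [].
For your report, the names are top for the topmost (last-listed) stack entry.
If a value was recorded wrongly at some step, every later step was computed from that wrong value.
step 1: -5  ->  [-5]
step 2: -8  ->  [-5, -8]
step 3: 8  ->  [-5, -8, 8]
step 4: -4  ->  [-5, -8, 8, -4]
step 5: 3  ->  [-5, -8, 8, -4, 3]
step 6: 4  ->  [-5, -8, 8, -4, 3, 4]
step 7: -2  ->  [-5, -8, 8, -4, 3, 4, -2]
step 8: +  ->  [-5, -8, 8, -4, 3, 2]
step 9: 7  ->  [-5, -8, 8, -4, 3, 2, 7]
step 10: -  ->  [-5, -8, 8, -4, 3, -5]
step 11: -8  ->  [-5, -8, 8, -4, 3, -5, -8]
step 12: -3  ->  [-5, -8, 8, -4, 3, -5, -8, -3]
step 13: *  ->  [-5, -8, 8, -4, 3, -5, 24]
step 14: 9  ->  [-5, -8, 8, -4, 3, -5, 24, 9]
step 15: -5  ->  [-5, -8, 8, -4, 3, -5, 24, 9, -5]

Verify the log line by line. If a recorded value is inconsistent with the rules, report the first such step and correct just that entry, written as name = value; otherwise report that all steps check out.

step 1: push -5: top = -5 -> consistent with the log
step 2: push -8: top = -8 -> agrees with the log
step 3: push 8: top = 8 -> consistent with the log
step 4: push -4: top = -4 -> consistent with the log
step 5: push 3: top = 3 -> exactly as logged
step 6: push 4: top = 4 -> confirmed correct
step 7: push -2: top = -2 -> in agreement
step 8: 4 + -2 = 2 -> agrees with the log
step 9: push 7: top = 7 -> no discrepancy
step 10: 2 - 7 = -5 -> consistent with the log
step 11: push -8: top = -8 -> confirmed correct
step 12: push -3: top = -3 -> checks out
step 13: -8 * -3 = 24 -> matches
step 14: push 9: top = 9 -> same as recorded
step 15: push -5: top = -5 -> in agreement
The recomputation confirms every line.

no error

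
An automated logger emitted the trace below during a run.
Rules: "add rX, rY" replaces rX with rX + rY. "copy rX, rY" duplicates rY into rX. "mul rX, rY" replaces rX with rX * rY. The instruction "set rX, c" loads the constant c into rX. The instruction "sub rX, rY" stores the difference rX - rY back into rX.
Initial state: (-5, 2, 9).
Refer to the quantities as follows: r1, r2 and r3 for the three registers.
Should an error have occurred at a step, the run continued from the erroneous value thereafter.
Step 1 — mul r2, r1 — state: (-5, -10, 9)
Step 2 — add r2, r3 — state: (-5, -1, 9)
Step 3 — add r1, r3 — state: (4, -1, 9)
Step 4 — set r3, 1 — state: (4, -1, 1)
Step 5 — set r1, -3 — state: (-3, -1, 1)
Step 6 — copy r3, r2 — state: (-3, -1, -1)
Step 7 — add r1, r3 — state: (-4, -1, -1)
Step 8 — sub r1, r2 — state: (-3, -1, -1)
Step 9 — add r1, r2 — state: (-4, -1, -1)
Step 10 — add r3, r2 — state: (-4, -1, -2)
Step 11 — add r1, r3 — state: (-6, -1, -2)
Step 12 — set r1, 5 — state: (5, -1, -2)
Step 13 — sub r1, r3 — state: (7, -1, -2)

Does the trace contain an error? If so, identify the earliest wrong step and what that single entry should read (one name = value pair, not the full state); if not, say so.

no error

Recomputing the run from the initial state:
step 1: r1 = -5, r2 = -10, r3 = 9
step 2: r1 = -5, r2 = -1, r3 = 9
step 3: r1 = 4, r2 = -1, r3 = 9
step 4: r1 = 4, r2 = -1, r3 = 1
step 5: r1 = -3, r2 = -1, r3 = 1
step 6: r1 = -3, r2 = -1, r3 = -1
step 7: r1 = -4, r2 = -1, r3 = -1
step 8: r1 = -3, r2 = -1, r3 = -1
step 9: r1 = -4, r2 = -1, r3 = -1
step 10: r1 = -4, r2 = -1, r3 = -2
step 11: r1 = -6, r2 = -1, r3 = -2
step 12: r1 = 5, r2 = -1, r3 = -2
step 13: r1 = 7, r2 = -1, r3 = -2
This matches the trace at every step.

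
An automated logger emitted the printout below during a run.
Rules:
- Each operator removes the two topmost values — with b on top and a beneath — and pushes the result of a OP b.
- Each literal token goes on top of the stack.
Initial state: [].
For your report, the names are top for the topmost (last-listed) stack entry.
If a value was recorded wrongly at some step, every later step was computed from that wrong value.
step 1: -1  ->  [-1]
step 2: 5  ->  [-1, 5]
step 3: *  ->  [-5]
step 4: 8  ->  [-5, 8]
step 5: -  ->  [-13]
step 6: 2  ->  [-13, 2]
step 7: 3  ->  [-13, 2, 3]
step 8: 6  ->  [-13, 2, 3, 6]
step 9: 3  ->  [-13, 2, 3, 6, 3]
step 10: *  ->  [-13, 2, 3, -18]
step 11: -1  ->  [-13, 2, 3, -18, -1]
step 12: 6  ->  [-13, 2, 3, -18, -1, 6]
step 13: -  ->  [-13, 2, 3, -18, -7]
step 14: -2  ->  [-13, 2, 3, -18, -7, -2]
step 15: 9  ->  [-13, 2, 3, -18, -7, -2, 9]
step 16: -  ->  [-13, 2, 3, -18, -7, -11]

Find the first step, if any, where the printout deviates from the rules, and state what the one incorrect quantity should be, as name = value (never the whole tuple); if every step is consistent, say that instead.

Step 1: push -1: top = -1 — no discrepancy.
Step 2: push 5: top = 5 — in agreement.
Step 3: -1 * 5 = -5 — confirmed correct.
Step 4: push 8: top = 8 — agrees with the printout.
Step 5: -5 - 8 = -13 — agrees with the printout.
Step 6: push 2: top = 2 — exactly as logged.
Step 7: push 3: top = 3 — verified.
Step 8: push 6: top = 6 — in agreement.
Step 9: push 3: top = 3 — no discrepancy.
Step 10: 6 * 3 = 18 — the printout disagrees here.
The earliest wrong entry is at step 10: it should read top = 18.

step 10, top = 18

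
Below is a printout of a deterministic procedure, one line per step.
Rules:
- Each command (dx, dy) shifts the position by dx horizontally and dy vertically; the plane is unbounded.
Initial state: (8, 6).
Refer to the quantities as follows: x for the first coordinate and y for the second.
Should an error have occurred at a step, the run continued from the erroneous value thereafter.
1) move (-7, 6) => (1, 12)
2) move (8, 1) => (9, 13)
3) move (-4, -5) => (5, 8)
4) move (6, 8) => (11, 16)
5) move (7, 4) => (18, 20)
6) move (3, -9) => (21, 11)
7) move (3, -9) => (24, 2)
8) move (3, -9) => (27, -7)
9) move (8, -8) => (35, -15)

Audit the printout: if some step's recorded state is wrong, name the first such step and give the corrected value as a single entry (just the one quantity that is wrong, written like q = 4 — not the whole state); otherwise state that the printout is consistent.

no error

Recomputing the run from the initial state:
step 1: x = 1, y = 12
step 2: x = 9, y = 13
step 3: x = 5, y = 8
step 4: x = 11, y = 16
step 5: x = 18, y = 20
step 6: x = 21, y = 11
step 7: x = 24, y = 2
step 8: x = 27, y = -7
step 9: x = 35, y = -15
This matches the printout at every step.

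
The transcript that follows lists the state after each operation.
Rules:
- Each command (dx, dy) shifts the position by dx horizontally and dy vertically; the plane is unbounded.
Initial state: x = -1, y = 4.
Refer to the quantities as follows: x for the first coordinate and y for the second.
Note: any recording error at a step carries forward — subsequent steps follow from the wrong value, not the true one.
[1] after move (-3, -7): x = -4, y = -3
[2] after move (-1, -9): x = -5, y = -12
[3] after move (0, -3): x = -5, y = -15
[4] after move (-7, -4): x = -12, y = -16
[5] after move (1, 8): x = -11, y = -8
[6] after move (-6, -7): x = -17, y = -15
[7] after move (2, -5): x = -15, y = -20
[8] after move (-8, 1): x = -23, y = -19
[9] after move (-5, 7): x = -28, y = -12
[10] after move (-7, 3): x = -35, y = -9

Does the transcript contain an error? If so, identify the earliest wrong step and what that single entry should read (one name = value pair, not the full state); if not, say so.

step 4, y = -19

Step 1: x = -1 + (-3) = -4, y = 4 + (-7) = -3 — confirmed correct.
Step 2: x = -4 + (-1) = -5, y = -3 + (-9) = -12 — exactly as logged.
Step 3: x = -5 + (0) = -5, y = -12 + (-3) = -15 — no discrepancy.
Step 4: x = -5 + (-7) = -12, y = -15 + (-4) = -19 — the recorded entry deviates here.
So the first discrepancy is step 4, where the right value is y = -19.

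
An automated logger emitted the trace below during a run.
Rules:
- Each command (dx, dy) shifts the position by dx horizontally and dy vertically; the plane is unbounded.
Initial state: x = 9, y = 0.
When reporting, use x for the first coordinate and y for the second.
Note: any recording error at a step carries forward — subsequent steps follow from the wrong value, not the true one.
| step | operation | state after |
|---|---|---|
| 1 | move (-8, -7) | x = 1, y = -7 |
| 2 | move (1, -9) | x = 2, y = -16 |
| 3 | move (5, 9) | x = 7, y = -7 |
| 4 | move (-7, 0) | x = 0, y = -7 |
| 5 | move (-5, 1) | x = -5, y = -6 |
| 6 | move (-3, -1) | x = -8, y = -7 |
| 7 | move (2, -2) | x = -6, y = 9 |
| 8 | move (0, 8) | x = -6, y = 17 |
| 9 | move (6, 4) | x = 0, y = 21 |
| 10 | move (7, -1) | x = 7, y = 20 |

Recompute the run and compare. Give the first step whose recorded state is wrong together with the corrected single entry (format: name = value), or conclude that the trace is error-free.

step 7, y = -9

Recomputing the run from the initial state:
step 1: x = 1, y = -7
step 2: x = 2, y = -16
step 3: x = 7, y = -7
step 4: x = 0, y = -7
step 5: x = -5, y = -6
step 6: x = -8, y = -7
step 7: x = -6, y = -9
step 8: x = -6, y = -1
step 9: x = 0, y = 3
step 10: x = 7, y = 2
The first disagreement with the trace is at step 7, where the value should be y = -9.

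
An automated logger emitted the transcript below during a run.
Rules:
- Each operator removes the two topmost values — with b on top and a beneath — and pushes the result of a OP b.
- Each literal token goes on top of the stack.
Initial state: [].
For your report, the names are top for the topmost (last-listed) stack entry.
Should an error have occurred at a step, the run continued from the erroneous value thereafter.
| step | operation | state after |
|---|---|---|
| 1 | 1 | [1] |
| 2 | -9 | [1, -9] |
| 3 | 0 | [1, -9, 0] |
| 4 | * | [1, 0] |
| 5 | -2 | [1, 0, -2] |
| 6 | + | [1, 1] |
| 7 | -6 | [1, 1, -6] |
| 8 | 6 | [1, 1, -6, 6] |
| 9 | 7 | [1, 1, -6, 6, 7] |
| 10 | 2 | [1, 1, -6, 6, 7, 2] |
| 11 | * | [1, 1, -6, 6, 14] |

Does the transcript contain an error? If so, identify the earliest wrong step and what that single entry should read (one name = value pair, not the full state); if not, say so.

Recomputing the run from the initial state:
step 1: [1]
step 2: [1, -9]
step 3: [1, -9, 0]
step 4: [1, 0]
step 5: [1, 0, -2]
step 6: [1, -2]
step 7: [1, -2, -6]
step 8: [1, -2, -6, 6]
step 9: [1, -2, -6, 6, 7]
step 10: [1, -2, -6, 6, 7, 2]
step 11: [1, -2, -6, 6, 14]
The first disagreement with the transcript is at step 6, where the value should be top = -2.

step 6, top = -2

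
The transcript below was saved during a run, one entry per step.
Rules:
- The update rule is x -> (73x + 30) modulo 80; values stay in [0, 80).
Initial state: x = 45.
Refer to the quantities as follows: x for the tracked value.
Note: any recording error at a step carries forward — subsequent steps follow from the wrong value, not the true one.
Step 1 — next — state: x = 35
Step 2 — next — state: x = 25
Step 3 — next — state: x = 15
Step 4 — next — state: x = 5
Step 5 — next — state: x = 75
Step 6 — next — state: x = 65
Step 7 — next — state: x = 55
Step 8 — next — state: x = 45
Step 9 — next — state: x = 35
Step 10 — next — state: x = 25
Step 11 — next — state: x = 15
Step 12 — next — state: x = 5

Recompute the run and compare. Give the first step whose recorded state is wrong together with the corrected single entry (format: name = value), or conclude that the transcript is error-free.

step 1: x = (73*45 + 30) mod 80 = 35 -> exactly as logged
step 2: x = (73*35 + 30) mod 80 = 25 -> exactly as logged
step 3: x = (73*25 + 30) mod 80 = 15 -> checks out
step 4: x = (73*15 + 30) mod 80 = 5 -> in agreement
step 5: x = (73*5 + 30) mod 80 = 75 -> in agreement
step 6: x = (73*75 + 30) mod 80 = 65 -> exactly as logged
step 7: x = (73*65 + 30) mod 80 = 55 -> checks out
step 8: x = (73*55 + 30) mod 80 = 45 -> consistent with the transcript
step 9: x = (73*45 + 30) mod 80 = 35 -> same as recorded
step 10: x = (73*35 + 30) mod 80 = 25 -> exactly as logged
step 11: x = (73*25 + 30) mod 80 = 15 -> same as recorded
step 12: x = (73*15 + 30) mod 80 = 5 -> agrees with the transcript
The recomputation confirms every line.

no error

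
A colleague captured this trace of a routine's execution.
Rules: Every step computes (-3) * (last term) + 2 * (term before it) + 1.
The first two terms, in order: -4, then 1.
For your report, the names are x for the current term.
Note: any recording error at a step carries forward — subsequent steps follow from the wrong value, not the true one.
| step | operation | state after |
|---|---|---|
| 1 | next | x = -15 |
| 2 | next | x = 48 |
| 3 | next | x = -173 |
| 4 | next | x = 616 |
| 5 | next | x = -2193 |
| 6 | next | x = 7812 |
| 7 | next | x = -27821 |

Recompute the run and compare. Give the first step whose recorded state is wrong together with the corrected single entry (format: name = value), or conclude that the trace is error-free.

step 1, x = -10

step 1: x = -3*(1) + (2)*(-4) + (1) = -10 -> the entry is off here
So the first discrepancy is step 1, where the right value is x = -10.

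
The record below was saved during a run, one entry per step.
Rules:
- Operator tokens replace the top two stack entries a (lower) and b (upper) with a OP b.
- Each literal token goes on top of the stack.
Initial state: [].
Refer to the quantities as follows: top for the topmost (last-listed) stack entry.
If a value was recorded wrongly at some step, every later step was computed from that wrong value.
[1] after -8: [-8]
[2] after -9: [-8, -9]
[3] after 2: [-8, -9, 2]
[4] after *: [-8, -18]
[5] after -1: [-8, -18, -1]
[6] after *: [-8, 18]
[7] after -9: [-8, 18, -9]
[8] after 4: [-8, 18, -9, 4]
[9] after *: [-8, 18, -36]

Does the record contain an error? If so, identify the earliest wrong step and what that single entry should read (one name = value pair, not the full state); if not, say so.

no error

step 1: push -8: top = -8 -> exactly as logged
step 2: push -9: top = -9 -> same as recorded
step 3: push 2: top = 2 -> agrees with the record
step 4: -9 * 2 = -18 -> same as recorded
step 5: push -1: top = -1 -> verified
step 6: -18 * -1 = 18 -> exactly as logged
step 7: push -9: top = -9 -> in agreement
step 8: push 4: top = 4 -> matches
step 9: -9 * 4 = -36 -> same as recorded
No step deviates from the rules.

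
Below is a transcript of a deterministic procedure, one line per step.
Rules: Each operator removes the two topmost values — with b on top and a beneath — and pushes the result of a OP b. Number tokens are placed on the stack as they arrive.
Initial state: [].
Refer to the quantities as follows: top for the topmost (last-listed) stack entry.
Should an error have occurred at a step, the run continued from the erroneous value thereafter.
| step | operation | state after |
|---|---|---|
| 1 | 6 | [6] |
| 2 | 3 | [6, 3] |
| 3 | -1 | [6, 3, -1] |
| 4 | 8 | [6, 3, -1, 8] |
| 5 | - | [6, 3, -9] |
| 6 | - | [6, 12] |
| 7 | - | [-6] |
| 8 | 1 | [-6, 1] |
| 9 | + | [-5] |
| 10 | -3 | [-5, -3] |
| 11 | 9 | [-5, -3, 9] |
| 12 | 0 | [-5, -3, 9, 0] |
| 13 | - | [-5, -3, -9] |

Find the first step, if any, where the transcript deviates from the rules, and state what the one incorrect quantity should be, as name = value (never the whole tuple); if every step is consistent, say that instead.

Step 1: push 6: top = 6 — same as recorded.
Step 2: push 3: top = 3 — agrees with the transcript.
Step 3: push -1: top = -1 — in agreement.
Step 4: push 8: top = 8 — confirmed correct.
Step 5: -1 - 8 = -9 — matches.
Step 6: 3 - -9 = 12 — agrees with the transcript.
Step 7: 6 - 12 = -6 — checks out.
Step 8: push 1: top = 1 — consistent with the transcript.
Step 9: -6 + 1 = -5 — matches.
Step 10: push -3: top = -3 — same as recorded.
Step 11: push 9: top = 9 — consistent with the transcript.
Step 12: push 0: top = 0 — no discrepancy.
Step 13: 9 - 0 = 9 — the transcript has a different value.
Step 13 is the first one off; corrected, top = 9.

step 13, top = 9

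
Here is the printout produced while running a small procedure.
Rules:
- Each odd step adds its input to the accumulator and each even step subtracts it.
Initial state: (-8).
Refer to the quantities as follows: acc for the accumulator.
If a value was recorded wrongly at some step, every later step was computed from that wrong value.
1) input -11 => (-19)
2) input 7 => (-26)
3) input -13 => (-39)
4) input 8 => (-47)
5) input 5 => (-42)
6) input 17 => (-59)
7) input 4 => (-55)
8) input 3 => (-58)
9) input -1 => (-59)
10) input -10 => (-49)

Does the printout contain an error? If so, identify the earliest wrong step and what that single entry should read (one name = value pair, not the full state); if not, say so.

step 1: acc = -8 + -11 = -19 -> same as recorded
step 2: acc = -19 - 7 = -26 -> agrees with the printout
step 3: acc = -26 + -13 = -39 -> in agreement
step 4: acc = -39 - 8 = -47 -> agrees with the printout
step 5: acc = -47 + 5 = -42 -> checks out
step 6: acc = -42 - 17 = -59 -> same as recorded
step 7: acc = -59 + 4 = -55 -> confirmed correct
step 8: acc = -55 - 3 = -58 -> in agreement
step 9: acc = -58 + -1 = -59 -> no discrepancy
step 10: acc = -59 - -10 = -49 -> in agreement
Nothing is out of place; the run is error-free.

no error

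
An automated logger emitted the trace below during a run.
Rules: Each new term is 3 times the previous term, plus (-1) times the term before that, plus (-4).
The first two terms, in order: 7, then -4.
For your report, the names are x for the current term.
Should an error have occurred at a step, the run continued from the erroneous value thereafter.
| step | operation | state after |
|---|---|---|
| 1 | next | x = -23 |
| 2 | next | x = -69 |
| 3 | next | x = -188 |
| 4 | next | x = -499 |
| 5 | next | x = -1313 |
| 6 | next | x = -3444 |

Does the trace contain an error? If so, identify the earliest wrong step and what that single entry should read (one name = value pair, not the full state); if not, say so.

1. x = 3*(-4) + (-1)*(7) + (-4) = -23 (in agreement)
2. x = 3*(-23) + (-1)*(-4) + (-4) = -69 (no discrepancy)
3. x = 3*(-69) + (-1)*(-23) + (-4) = -188 (checks out)
4. x = 3*(-188) + (-1)*(-69) + (-4) = -499 (no discrepancy)
5. x = 3*(-499) + (-1)*(-188) + (-4) = -1313 (agrees with the trace)
6. x = 3*(-1313) + (-1)*(-499) + (-4) = -3444 (consistent with the trace)
No step deviates from the rules.

no error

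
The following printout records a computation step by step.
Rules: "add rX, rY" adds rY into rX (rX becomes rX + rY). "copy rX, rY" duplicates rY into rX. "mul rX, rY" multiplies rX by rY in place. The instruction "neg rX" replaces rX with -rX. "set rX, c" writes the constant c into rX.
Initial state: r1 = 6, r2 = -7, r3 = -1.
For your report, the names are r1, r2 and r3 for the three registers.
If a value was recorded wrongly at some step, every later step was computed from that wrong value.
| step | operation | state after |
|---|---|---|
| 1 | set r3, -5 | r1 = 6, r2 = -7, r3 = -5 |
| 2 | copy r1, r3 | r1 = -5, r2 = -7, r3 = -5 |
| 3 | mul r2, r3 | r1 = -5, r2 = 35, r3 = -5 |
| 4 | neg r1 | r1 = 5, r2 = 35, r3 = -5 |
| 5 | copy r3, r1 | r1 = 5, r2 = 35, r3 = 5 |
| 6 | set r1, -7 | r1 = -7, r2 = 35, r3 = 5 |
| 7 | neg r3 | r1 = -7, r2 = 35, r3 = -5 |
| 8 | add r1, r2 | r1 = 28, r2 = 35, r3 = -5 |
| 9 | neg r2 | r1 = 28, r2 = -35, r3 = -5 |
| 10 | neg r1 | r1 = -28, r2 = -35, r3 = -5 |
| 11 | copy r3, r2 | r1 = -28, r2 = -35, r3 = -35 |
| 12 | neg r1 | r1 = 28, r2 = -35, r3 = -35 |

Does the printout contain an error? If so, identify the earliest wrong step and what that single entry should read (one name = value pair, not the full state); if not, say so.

no error

Step 1: r3 = -5 — exactly as logged.
Step 2: r1 = -5 — confirmed correct.
Step 3: r2 = -7 * -5 = 35 — verified.
Step 4: r1 = -(-5) = 5 — verified.
Step 5: r3 = 5 — confirmed correct.
Step 6: r1 = -7 — exactly as logged.
Step 7: r3 = -(5) = -5 — checks out.
Step 8: r1 = -7 + 35 = 28 — verified.
Step 9: r2 = -(35) = -35 — matches.
Step 10: r1 = -(28) = -28 — exactly as logged.
Step 11: r3 = -35 — exactly as logged.
Step 12: r1 = -(-28) = 28 — verified.
Each recorded entry agrees with the recomputation.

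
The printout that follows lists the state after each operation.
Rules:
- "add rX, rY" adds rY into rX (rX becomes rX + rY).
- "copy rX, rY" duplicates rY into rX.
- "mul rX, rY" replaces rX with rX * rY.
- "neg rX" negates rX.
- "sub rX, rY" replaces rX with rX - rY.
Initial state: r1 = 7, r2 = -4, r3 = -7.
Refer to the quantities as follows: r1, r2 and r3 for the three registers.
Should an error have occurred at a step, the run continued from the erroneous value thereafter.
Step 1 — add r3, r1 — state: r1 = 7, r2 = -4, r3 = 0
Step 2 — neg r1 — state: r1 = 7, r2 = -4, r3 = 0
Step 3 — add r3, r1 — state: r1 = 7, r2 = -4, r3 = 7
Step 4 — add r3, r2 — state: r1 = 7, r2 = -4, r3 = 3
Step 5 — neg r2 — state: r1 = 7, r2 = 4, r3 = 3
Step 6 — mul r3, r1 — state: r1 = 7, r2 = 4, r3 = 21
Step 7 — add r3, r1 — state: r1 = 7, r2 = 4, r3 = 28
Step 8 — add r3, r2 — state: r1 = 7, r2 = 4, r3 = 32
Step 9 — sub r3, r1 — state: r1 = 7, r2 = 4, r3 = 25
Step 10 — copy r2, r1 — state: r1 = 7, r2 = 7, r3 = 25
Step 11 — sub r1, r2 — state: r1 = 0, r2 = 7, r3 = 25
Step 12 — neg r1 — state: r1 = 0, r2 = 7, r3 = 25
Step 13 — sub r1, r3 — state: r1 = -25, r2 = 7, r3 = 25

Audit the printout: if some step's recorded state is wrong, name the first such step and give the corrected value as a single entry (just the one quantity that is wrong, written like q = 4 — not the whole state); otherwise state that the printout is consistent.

step 2, r1 = -7

Recomputing the run from the initial state:
step 1: r1 = 7, r2 = -4, r3 = 0
step 2: r1 = -7, r2 = -4, r3 = 0
step 3: r1 = -7, r2 = -4, r3 = -7
step 4: r1 = -7, r2 = -4, r3 = -11
step 5: r1 = -7, r2 = 4, r3 = -11
step 6: r1 = -7, r2 = 4, r3 = 77
step 7: r1 = -7, r2 = 4, r3 = 70
step 8: r1 = -7, r2 = 4, r3 = 74
step 9: r1 = -7, r2 = 4, r3 = 81
step 10: r1 = -7, r2 = -7, r3 = 81
step 11: r1 = 0, r2 = -7, r3 = 81
step 12: r1 = 0, r2 = -7, r3 = 81
step 13: r1 = -81, r2 = -7, r3 = 81
The first disagreement with the printout is at step 2, where the value should be r1 = -7.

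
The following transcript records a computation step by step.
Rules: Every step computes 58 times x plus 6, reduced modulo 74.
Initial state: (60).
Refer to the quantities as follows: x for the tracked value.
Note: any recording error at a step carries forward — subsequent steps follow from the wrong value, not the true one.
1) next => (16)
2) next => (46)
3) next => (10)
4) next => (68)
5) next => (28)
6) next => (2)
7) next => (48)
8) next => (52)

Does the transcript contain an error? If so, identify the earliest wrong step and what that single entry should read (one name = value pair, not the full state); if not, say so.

step 1, x = 8

step 1: x = (58*60 + 6) mod 74 = 8 -> the recorded entry deviates here
Step 1 is the first one off; corrected, x = 8.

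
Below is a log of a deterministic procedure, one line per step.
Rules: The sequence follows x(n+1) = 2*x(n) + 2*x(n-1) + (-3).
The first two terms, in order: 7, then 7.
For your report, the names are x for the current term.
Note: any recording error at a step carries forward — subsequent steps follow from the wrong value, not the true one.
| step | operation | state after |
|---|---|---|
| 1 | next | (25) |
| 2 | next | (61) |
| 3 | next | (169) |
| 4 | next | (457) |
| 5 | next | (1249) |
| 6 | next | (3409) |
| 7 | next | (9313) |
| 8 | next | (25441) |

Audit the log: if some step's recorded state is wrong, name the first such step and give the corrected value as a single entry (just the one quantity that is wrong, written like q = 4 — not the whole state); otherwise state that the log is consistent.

Recomputing the run from the initial state:
step 1: x = 25
step 2: x = 61
step 3: x = 169
step 4: x = 457
step 5: x = 1249
step 6: x = 3409
step 7: x = 9313
step 8: x = 25441
This matches the log at every step.

no error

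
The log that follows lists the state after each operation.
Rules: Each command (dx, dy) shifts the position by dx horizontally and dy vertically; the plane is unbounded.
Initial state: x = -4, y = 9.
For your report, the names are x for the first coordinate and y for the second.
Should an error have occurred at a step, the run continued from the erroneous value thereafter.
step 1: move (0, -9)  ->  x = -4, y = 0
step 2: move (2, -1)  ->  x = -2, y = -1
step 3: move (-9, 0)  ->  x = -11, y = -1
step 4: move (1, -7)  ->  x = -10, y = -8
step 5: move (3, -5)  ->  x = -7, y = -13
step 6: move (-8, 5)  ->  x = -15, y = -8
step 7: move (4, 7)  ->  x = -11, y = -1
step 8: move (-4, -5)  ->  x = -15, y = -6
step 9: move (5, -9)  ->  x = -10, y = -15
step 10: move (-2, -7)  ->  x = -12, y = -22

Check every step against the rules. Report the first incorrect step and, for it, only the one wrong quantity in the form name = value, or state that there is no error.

no error

Recomputing the run from the initial state:
step 1: x = -4, y = 0
step 2: x = -2, y = -1
step 3: x = -11, y = -1
step 4: x = -10, y = -8
step 5: x = -7, y = -13
step 6: x = -15, y = -8
step 7: x = -11, y = -1
step 8: x = -15, y = -6
step 9: x = -10, y = -15
step 10: x = -12, y = -22
This matches the log at every step.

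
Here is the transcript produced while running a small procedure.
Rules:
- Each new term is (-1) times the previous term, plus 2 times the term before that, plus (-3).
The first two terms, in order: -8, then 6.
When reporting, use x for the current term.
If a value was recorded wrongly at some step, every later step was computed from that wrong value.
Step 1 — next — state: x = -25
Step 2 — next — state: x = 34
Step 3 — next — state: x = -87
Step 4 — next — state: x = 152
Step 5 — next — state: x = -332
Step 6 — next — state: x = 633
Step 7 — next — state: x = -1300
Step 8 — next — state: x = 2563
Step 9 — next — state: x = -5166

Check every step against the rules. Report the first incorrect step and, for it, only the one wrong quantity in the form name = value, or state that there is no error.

Step 1: x = -1*(6) + (2)*(-8) + (-3) = -25 — in agreement.
Step 2: x = -1*(-25) + (2)*(6) + (-3) = 34 — no discrepancy.
Step 3: x = -1*(34) + (2)*(-25) + (-3) = -87 — same as recorded.
Step 4: x = -1*(-87) + (2)*(34) + (-3) = 152 — in agreement.
Step 5: x = -1*(152) + (2)*(-87) + (-3) = -329 — not what was recorded.
Conclusion: step 5 carries the first error; the entry should be x = -329.

step 5, x = -329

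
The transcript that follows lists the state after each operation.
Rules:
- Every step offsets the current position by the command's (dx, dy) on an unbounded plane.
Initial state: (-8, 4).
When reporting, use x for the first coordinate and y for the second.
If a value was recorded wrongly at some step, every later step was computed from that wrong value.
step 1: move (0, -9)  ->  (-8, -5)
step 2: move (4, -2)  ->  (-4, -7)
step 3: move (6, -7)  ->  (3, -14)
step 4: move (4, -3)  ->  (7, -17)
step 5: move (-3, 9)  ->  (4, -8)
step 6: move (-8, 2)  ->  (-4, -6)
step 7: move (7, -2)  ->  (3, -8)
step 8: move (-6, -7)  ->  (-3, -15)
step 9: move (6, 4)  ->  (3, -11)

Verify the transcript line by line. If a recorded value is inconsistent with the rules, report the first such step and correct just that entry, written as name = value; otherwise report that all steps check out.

step 3, x = 2

Recomputing the run from the initial state:
step 1: x = -8, y = -5
step 2: x = -4, y = -7
step 3: x = 2, y = -14
step 4: x = 6, y = -17
step 5: x = 3, y = -8
step 6: x = -5, y = -6
step 7: x = 2, y = -8
step 8: x = -4, y = -15
step 9: x = 2, y = -11
The first disagreement with the transcript is at step 3, where the value should be x = 2.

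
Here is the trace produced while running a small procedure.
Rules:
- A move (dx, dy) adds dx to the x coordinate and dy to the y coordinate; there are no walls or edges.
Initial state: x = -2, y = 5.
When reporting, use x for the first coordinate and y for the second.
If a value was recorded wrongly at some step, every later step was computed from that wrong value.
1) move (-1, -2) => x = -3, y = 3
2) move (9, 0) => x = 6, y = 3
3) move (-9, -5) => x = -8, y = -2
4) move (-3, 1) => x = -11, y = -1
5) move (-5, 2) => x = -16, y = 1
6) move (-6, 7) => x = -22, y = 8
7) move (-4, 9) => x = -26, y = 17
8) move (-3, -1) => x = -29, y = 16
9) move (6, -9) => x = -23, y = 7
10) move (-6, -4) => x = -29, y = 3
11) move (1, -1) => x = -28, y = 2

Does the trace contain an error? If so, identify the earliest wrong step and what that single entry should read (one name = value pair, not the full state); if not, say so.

step 3, x = -3

Recomputing the run from the initial state:
step 1: x = -3, y = 3
step 2: x = 6, y = 3
step 3: x = -3, y = -2
step 4: x = -6, y = -1
step 5: x = -11, y = 1
step 6: x = -17, y = 8
step 7: x = -21, y = 17
step 8: x = -24, y = 16
step 9: x = -18, y = 7
step 10: x = -24, y = 3
step 11: x = -23, y = 2
The first disagreement with the trace is at step 3, where the value should be x = -3.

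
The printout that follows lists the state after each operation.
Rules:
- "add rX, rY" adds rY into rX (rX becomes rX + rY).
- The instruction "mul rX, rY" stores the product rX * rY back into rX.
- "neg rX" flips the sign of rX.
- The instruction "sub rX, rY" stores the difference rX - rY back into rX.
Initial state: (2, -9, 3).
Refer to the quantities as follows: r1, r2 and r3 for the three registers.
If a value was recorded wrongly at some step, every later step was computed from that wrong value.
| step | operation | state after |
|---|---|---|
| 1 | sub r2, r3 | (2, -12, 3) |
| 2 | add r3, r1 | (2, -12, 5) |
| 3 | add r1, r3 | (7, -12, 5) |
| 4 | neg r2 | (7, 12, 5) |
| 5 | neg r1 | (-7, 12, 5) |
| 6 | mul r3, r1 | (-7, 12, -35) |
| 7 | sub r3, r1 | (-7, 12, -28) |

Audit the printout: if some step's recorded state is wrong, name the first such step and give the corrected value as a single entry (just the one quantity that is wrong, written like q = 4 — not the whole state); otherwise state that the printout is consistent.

step 1: r2 = -9 - 3 = -12 -> agrees with the printout
step 2: r3 = 3 + 2 = 5 -> in agreement
step 3: r1 = 2 + 5 = 7 -> confirmed correct
step 4: r2 = -(-12) = 12 -> confirmed correct
step 5: r1 = -(7) = -7 -> exactly as logged
step 6: r3 = 5 * -7 = -35 -> confirmed correct
step 7: r3 = -35 - -7 = -28 -> confirmed correct
All steps check out; nothing to correct.

no error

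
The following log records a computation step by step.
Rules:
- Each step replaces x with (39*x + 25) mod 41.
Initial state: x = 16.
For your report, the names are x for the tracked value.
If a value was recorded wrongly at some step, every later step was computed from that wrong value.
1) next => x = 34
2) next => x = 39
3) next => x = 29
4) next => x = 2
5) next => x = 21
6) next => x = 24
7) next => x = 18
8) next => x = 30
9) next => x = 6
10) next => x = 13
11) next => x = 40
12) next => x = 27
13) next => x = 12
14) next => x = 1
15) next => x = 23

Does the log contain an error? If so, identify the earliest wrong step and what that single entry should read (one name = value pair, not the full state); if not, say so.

Step 1: x = (39*16 + 25) mod 41 = 34 — verified.
Step 2: x = (39*34 + 25) mod 41 = 39 — checks out.
Step 3: x = (39*39 + 25) mod 41 = 29 — agrees with the log.
Step 4: x = (39*29 + 25) mod 41 = 8 — a discrepancy with the log.
The earliest wrong entry is at step 4: it should read x = 8.

step 4, x = 8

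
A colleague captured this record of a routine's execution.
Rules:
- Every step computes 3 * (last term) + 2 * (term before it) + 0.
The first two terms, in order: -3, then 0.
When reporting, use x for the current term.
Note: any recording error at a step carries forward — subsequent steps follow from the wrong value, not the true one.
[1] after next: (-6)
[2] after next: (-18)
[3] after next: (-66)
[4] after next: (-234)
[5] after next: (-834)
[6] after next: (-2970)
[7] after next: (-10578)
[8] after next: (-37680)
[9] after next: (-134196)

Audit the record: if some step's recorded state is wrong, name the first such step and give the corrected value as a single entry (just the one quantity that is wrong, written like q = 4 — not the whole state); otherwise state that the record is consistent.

step 8, x = -37674

Recomputing the run from the initial state:
step 1: x = -6
step 2: x = -18
step 3: x = -66
step 4: x = -234
step 5: x = -834
step 6: x = -2970
step 7: x = -10578
step 8: x = -37674
step 9: x = -134178
The first disagreement with the record is at step 8, where the value should be x = -37674.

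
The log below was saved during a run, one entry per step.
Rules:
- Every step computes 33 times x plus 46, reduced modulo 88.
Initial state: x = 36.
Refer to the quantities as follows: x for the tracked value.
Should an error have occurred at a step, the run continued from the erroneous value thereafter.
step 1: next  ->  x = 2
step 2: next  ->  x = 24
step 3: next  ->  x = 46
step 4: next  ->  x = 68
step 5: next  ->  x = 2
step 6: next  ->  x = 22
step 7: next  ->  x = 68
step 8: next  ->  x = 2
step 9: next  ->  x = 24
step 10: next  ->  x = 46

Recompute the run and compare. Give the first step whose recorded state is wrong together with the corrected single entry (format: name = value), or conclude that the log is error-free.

step 1: x = (33*36 + 46) mod 88 = 2 -> verified
step 2: x = (33*2 + 46) mod 88 = 24 -> exactly as logged
step 3: x = (33*24 + 46) mod 88 = 46 -> matches
step 4: x = (33*46 + 46) mod 88 = 68 -> confirmed correct
step 5: x = (33*68 + 46) mod 88 = 2 -> no discrepancy
step 6: x = (33*2 + 46) mod 88 = 24 -> the log has a different value
First incorrect step: 6; the correct value is x = 24.

step 6, x = 24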